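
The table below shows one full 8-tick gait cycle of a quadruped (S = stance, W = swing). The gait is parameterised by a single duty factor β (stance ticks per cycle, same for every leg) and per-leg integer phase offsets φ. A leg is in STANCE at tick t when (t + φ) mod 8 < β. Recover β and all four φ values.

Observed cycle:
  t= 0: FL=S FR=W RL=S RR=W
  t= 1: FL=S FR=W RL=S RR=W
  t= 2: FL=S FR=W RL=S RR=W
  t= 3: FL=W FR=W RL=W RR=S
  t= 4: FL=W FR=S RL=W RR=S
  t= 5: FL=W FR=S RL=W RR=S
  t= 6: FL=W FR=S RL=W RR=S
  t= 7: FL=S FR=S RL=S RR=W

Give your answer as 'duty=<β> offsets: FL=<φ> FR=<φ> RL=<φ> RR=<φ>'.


duty β = stance ticks per leg = 4
FL: stance ticks = 4; W→S at t=7 → φ=1
FR: stance ticks = 4; W→S at t=4 → φ=4
RL: stance ticks = 4; W→S at t=7 → φ=1
RR: stance ticks = 4; W→S at t=3 → φ=5

duty=4 offsets: FL=1 FR=4 RL=1 RR=5


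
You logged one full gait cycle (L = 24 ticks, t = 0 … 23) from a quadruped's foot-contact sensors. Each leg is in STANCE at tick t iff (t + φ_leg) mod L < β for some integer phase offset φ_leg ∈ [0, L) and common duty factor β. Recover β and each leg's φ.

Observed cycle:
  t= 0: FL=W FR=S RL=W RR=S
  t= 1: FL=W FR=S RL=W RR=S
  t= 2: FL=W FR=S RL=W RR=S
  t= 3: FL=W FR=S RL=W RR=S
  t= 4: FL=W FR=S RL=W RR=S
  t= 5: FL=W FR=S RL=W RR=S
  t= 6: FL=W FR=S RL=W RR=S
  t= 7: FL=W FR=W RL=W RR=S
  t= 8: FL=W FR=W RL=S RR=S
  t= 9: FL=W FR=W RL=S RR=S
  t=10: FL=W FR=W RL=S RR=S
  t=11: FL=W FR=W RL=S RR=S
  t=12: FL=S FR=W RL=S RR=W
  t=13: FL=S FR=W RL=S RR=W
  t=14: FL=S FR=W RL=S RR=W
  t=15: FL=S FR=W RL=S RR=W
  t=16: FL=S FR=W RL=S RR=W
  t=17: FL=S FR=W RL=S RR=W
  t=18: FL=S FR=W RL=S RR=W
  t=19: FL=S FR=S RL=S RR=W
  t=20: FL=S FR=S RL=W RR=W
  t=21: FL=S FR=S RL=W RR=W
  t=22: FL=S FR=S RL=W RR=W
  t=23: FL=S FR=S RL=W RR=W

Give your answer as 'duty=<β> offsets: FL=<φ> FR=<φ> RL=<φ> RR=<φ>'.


duty=12 offsets: FL=12 FR=5 RL=16 RR=0

duty β = stance ticks per leg = 12
FL: stance ticks = 12; W→S at t=12 → φ=12
FR: stance ticks = 12; W→S at t=19 → φ=5
RL: stance ticks = 12; W→S at t=8 → φ=16
RR: stance ticks = 12; W→S at t=0 → φ=0


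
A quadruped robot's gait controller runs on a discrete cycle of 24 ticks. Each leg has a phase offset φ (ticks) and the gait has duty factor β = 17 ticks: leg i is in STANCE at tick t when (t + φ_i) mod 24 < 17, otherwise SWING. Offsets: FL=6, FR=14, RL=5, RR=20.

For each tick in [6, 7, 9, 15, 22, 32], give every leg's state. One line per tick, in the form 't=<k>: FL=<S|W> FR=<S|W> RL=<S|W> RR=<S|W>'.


t=6: phase=(12,20,11,2) vs β=17 → FL=S FR=W RL=S RR=S
t=7: phase=(13,21,12,3) vs β=17 → FL=S FR=W RL=S RR=S
t=9: phase=(15,23,14,5) vs β=17 → FL=S FR=W RL=S RR=S
t=15: phase=(21,5,20,11) vs β=17 → FL=W FR=S RL=W RR=S
t=22: phase=(4,12,3,18) vs β=17 → FL=S FR=S RL=S RR=W
t=32: phase=(14,22,13,4) vs β=17 → FL=S FR=W RL=S RR=S

t=6: FL=S FR=W RL=S RR=S
t=7: FL=S FR=W RL=S RR=S
t=9: FL=S FR=W RL=S RR=S
t=15: FL=W FR=S RL=W RR=S
t=22: FL=S FR=S RL=S RR=W
t=32: FL=S FR=W RL=S RR=S


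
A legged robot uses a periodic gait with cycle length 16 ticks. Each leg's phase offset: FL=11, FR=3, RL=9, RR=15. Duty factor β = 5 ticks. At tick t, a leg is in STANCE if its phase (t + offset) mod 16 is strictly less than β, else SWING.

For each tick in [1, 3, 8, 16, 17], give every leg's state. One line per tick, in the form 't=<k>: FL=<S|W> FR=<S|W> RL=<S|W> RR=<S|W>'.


t=1: FL=W FR=S RL=W RR=S
t=3: FL=W FR=W RL=W RR=S
t=8: FL=S FR=W RL=S RR=W
t=16: FL=W FR=S RL=W RR=W
t=17: FL=W FR=S RL=W RR=S

t=1: phase=(12,4,10,0) vs β=5 → FL=W FR=S RL=W RR=S
t=3: phase=(14,6,12,2) vs β=5 → FL=W FR=W RL=W RR=S
t=8: phase=(3,11,1,7) vs β=5 → FL=S FR=W RL=S RR=W
t=16: phase=(11,3,9,15) vs β=5 → FL=W FR=S RL=W RR=W
t=17: phase=(12,4,10,0) vs β=5 → FL=W FR=S RL=W RR=S


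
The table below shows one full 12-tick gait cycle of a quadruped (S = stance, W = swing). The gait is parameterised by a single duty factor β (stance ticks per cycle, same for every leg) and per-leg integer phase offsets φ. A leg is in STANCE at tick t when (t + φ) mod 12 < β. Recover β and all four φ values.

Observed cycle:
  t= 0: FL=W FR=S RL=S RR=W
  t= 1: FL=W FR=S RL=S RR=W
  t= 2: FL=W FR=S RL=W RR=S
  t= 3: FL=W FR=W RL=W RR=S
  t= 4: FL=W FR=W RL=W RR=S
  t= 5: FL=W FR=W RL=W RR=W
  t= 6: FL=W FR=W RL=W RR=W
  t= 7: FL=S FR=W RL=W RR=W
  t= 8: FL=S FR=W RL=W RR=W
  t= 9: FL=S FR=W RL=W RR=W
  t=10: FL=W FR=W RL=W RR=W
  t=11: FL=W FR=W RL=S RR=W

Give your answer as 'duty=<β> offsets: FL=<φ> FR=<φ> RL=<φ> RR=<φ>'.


duty=3 offsets: FL=5 FR=0 RL=1 RR=10

duty β = stance ticks per leg = 3
FL: stance ticks = 3; W→S at t=7 → φ=5
FR: stance ticks = 3; W→S at t=0 → φ=0
RL: stance ticks = 3; W→S at t=11 → φ=1
RR: stance ticks = 3; W→S at t=2 → φ=10


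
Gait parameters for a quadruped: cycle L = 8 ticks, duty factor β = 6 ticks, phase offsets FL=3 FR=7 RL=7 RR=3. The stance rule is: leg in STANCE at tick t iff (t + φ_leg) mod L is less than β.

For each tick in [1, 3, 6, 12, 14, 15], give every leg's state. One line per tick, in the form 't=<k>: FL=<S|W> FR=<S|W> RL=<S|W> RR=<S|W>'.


t=1: FL=S FR=S RL=S RR=S
t=3: FL=W FR=S RL=S RR=W
t=6: FL=S FR=S RL=S RR=S
t=12: FL=W FR=S RL=S RR=W
t=14: FL=S FR=S RL=S RR=S
t=15: FL=S FR=W RL=W RR=S

t=1: phase=(4,0,0,4) vs β=6 → FL=S FR=S RL=S RR=S
t=3: phase=(6,2,2,6) vs β=6 → FL=W FR=S RL=S RR=W
t=6: phase=(1,5,5,1) vs β=6 → FL=S FR=S RL=S RR=S
t=12: phase=(7,3,3,7) vs β=6 → FL=W FR=S RL=S RR=W
t=14: phase=(1,5,5,1) vs β=6 → FL=S FR=S RL=S RR=S
t=15: phase=(2,6,6,2) vs β=6 → FL=S FR=W RL=W RR=S


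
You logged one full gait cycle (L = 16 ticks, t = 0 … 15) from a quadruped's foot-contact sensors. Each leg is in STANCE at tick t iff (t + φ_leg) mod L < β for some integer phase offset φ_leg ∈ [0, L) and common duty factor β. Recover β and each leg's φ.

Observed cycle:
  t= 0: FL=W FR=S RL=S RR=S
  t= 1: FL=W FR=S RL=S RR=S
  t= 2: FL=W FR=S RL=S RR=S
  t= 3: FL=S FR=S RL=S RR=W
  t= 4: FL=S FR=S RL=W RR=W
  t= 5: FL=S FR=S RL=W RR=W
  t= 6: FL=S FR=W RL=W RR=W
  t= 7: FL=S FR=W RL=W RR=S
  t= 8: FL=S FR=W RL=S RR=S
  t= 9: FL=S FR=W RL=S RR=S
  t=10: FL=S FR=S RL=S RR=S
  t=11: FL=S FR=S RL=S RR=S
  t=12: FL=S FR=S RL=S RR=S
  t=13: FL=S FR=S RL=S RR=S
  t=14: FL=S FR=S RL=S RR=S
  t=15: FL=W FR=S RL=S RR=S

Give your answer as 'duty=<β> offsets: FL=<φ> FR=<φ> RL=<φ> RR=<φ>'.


duty β = stance ticks per leg = 12
FL: stance ticks = 12; W→S at t=3 → φ=13
FR: stance ticks = 12; W→S at t=10 → φ=6
RL: stance ticks = 12; W→S at t=8 → φ=8
RR: stance ticks = 12; W→S at t=7 → φ=9

duty=12 offsets: FL=13 FR=6 RL=8 RR=9


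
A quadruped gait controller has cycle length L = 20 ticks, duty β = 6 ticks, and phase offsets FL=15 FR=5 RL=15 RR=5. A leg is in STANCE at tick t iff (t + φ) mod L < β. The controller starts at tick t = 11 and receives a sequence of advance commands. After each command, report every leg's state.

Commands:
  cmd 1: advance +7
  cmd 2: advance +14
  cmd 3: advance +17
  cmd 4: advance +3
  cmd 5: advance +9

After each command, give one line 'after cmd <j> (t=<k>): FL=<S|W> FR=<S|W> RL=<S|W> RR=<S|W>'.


after cmd 1 (t=18): FL=W FR=S RL=W RR=S
after cmd 2 (t=32): FL=W FR=W RL=W RR=W
after cmd 3 (t=49): FL=S FR=W RL=S RR=W
after cmd 4 (t=52): FL=W FR=W RL=W RR=W
after cmd 5 (t=61): FL=W FR=W RL=W RR=W

start t=11: FL=W FR=W RL=W RR=W
cmd 1: advance +7 → t=18, phase=(13,3,13,3) → FL=W FR=S RL=W RR=S
cmd 2: advance +14 → t=32, phase=(7,17,7,17) → FL=W FR=W RL=W RR=W
cmd 3: advance +17 → t=49, phase=(4,14,4,14) → FL=S FR=W RL=S RR=W
cmd 4: advance +3 → t=52, phase=(7,17,7,17) → FL=W FR=W RL=W RR=W
cmd 5: advance +9 → t=61, phase=(16,6,16,6) → FL=W FR=W RL=W RR=W


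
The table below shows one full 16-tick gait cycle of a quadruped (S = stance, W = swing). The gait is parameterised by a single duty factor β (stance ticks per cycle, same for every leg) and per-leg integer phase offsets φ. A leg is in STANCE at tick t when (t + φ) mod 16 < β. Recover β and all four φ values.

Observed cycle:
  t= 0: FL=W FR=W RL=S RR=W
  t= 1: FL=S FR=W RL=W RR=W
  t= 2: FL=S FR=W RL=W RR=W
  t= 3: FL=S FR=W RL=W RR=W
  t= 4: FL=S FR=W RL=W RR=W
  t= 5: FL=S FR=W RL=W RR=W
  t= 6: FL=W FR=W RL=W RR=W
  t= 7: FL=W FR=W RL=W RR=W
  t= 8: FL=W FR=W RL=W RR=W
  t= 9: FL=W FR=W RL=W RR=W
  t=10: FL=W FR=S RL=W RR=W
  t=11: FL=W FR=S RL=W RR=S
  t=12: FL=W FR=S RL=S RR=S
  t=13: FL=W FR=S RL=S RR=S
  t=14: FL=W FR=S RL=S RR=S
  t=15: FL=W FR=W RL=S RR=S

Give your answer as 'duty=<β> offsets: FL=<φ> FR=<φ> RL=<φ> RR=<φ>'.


duty β = stance ticks per leg = 5
FL: stance ticks = 5; W→S at t=1 → φ=15
FR: stance ticks = 5; W→S at t=10 → φ=6
RL: stance ticks = 5; W→S at t=12 → φ=4
RR: stance ticks = 5; W→S at t=11 → φ=5

duty=5 offsets: FL=15 FR=6 RL=4 RR=5


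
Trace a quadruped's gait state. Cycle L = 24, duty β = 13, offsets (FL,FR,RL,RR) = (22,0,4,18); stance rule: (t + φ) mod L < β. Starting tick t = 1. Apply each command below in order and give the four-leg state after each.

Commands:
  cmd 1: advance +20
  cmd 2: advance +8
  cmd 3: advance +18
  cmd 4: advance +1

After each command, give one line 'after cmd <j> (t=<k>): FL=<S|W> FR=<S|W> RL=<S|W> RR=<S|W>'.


after cmd 1 (t=21): FL=W FR=W RL=S RR=W
after cmd 2 (t=29): FL=S FR=S RL=S RR=W
after cmd 3 (t=47): FL=W FR=W RL=S RR=W
after cmd 4 (t=48): FL=W FR=S RL=S RR=W

start t=1: FL=W FR=S RL=S RR=W
cmd 1: advance +20 → t=21, phase=(19,21,1,15) → FL=W FR=W RL=S RR=W
cmd 2: advance +8 → t=29, phase=(3,5,9,23) → FL=S FR=S RL=S RR=W
cmd 3: advance +18 → t=47, phase=(21,23,3,17) → FL=W FR=W RL=S RR=W
cmd 4: advance +1 → t=48, phase=(22,0,4,18) → FL=W FR=S RL=S RR=W


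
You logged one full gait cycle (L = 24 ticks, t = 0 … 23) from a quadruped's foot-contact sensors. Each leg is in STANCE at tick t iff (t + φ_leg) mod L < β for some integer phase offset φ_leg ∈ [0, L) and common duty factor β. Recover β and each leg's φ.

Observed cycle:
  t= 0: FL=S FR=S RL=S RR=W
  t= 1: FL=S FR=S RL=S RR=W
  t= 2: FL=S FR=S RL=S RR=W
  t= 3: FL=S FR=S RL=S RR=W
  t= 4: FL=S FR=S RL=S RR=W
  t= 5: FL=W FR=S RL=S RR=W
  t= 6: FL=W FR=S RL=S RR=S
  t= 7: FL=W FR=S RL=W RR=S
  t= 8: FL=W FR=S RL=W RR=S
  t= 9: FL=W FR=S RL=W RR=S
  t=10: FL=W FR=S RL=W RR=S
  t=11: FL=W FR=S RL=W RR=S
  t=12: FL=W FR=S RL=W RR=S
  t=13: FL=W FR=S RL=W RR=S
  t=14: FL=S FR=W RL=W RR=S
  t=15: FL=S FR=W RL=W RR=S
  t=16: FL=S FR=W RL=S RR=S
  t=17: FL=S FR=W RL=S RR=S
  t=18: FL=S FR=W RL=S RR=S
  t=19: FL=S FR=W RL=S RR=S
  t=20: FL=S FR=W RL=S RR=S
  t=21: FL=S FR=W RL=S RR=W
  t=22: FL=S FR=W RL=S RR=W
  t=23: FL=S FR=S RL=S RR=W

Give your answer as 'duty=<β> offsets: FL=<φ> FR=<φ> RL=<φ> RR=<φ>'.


duty=15 offsets: FL=10 FR=1 RL=8 RR=18

duty β = stance ticks per leg = 15
FL: stance ticks = 15; W→S at t=14 → φ=10
FR: stance ticks = 15; W→S at t=23 → φ=1
RL: stance ticks = 15; W→S at t=16 → φ=8
RR: stance ticks = 15; W→S at t=6 → φ=18


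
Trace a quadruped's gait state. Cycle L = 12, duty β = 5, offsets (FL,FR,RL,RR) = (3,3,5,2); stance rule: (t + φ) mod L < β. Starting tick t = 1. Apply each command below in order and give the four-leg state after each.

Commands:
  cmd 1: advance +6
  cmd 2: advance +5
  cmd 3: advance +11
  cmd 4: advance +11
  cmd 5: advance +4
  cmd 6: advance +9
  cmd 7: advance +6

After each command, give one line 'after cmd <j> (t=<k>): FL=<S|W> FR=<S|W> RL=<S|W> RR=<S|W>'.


start t=1: FL=S FR=S RL=W RR=S
cmd 1: advance +6 → t=7, phase=(10,10,0,9) → FL=W FR=W RL=S RR=W
cmd 2: advance +5 → t=12, phase=(3,3,5,2) → FL=S FR=S RL=W RR=S
cmd 3: advance +11 → t=23, phase=(2,2,4,1) → FL=S FR=S RL=S RR=S
cmd 4: advance +11 → t=34, phase=(1,1,3,0) → FL=S FR=S RL=S RR=S
cmd 5: advance +4 → t=38, phase=(5,5,7,4) → FL=W FR=W RL=W RR=S
cmd 6: advance +9 → t=47, phase=(2,2,4,1) → FL=S FR=S RL=S RR=S
cmd 7: advance +6 → t=53, phase=(8,8,10,7) → FL=W FR=W RL=W RR=W

after cmd 1 (t=7): FL=W FR=W RL=S RR=W
after cmd 2 (t=12): FL=S FR=S RL=W RR=S
after cmd 3 (t=23): FL=S FR=S RL=S RR=S
after cmd 4 (t=34): FL=S FR=S RL=S RR=S
after cmd 5 (t=38): FL=W FR=W RL=W RR=S
after cmd 6 (t=47): FL=S FR=S RL=S RR=S
after cmd 7 (t=53): FL=W FR=W RL=W RR=W


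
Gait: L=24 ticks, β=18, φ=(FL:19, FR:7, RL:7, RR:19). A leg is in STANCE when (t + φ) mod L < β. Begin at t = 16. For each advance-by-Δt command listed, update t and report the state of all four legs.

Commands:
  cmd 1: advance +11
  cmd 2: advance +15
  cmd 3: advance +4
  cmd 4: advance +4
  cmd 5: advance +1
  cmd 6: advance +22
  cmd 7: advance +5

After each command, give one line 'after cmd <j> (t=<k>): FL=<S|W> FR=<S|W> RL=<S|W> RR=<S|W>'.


start t=16: FL=S FR=W RL=W RR=S
cmd 1: advance +11 → t=27, phase=(22,10,10,22) → FL=W FR=S RL=S RR=W
cmd 2: advance +15 → t=42, phase=(13,1,1,13) → FL=S FR=S RL=S RR=S
cmd 3: advance +4 → t=46, phase=(17,5,5,17) → FL=S FR=S RL=S RR=S
cmd 4: advance +4 → t=50, phase=(21,9,9,21) → FL=W FR=S RL=S RR=W
cmd 5: advance +1 → t=51, phase=(22,10,10,22) → FL=W FR=S RL=S RR=W
cmd 6: advance +22 → t=73, phase=(20,8,8,20) → FL=W FR=S RL=S RR=W
cmd 7: advance +5 → t=78, phase=(1,13,13,1) → FL=S FR=S RL=S RR=S

after cmd 1 (t=27): FL=W FR=S RL=S RR=W
after cmd 2 (t=42): FL=S FR=S RL=S RR=S
after cmd 3 (t=46): FL=S FR=S RL=S RR=S
after cmd 4 (t=50): FL=W FR=S RL=S RR=W
after cmd 5 (t=51): FL=W FR=S RL=S RR=W
after cmd 6 (t=73): FL=W FR=S RL=S RR=W
after cmd 7 (t=78): FL=S FR=S RL=S RR=S


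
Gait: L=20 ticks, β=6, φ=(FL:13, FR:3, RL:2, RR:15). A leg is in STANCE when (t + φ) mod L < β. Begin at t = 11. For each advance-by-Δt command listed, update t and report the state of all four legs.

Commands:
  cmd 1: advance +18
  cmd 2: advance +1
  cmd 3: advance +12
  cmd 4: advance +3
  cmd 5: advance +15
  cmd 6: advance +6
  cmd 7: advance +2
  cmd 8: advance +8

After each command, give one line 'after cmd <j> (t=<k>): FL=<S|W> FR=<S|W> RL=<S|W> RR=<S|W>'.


start t=11: FL=S FR=W RL=W RR=W
cmd 1: advance +18 → t=29, phase=(2,12,11,4) → FL=S FR=W RL=W RR=S
cmd 2: advance +1 → t=30, phase=(3,13,12,5) → FL=S FR=W RL=W RR=S
cmd 3: advance +12 → t=42, phase=(15,5,4,17) → FL=W FR=S RL=S RR=W
cmd 4: advance +3 → t=45, phase=(18,8,7,0) → FL=W FR=W RL=W RR=S
cmd 5: advance +15 → t=60, phase=(13,3,2,15) → FL=W FR=S RL=S RR=W
cmd 6: advance +6 → t=66, phase=(19,9,8,1) → FL=W FR=W RL=W RR=S
cmd 7: advance +2 → t=68, phase=(1,11,10,3) → FL=S FR=W RL=W RR=S
cmd 8: advance +8 → t=76, phase=(9,19,18,11) → FL=W FR=W RL=W RR=W

after cmd 1 (t=29): FL=S FR=W RL=W RR=S
after cmd 2 (t=30): FL=S FR=W RL=W RR=S
after cmd 3 (t=42): FL=W FR=S RL=S RR=W
after cmd 4 (t=45): FL=W FR=W RL=W RR=S
after cmd 5 (t=60): FL=W FR=S RL=S RR=W
after cmd 6 (t=66): FL=W FR=W RL=W RR=S
after cmd 7 (t=68): FL=S FR=W RL=W RR=S
after cmd 8 (t=76): FL=W FR=W RL=W RR=W


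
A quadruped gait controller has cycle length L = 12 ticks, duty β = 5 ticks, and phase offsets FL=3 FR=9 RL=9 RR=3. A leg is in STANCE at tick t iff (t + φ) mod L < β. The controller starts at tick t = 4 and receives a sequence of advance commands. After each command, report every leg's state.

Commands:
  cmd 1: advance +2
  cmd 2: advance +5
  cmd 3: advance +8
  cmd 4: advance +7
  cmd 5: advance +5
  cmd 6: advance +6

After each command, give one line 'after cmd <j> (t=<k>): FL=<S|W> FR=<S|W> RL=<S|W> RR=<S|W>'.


after cmd 1 (t=6): FL=W FR=S RL=S RR=W
after cmd 2 (t=11): FL=S FR=W RL=W RR=S
after cmd 3 (t=19): FL=W FR=S RL=S RR=W
after cmd 4 (t=26): FL=W FR=W RL=W RR=W
after cmd 5 (t=31): FL=W FR=S RL=S RR=W
after cmd 6 (t=37): FL=S FR=W RL=W RR=S

start t=4: FL=W FR=S RL=S RR=W
cmd 1: advance +2 → t=6, phase=(9,3,3,9) → FL=W FR=S RL=S RR=W
cmd 2: advance +5 → t=11, phase=(2,8,8,2) → FL=S FR=W RL=W RR=S
cmd 3: advance +8 → t=19, phase=(10,4,4,10) → FL=W FR=S RL=S RR=W
cmd 4: advance +7 → t=26, phase=(5,11,11,5) → FL=W FR=W RL=W RR=W
cmd 5: advance +5 → t=31, phase=(10,4,4,10) → FL=W FR=S RL=S RR=W
cmd 6: advance +6 → t=37, phase=(4,10,10,4) → FL=S FR=W RL=W RR=S


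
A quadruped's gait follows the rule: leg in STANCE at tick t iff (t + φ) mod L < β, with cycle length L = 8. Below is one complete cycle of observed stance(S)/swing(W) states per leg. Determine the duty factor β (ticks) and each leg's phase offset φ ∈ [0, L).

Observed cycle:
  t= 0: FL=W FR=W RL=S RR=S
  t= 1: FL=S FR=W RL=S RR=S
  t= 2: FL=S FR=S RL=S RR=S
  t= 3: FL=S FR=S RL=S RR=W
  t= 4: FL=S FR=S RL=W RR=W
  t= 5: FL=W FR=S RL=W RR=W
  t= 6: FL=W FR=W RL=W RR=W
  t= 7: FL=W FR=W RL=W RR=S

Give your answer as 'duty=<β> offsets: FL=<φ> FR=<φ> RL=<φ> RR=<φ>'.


duty β = stance ticks per leg = 4
FL: stance ticks = 4; W→S at t=1 → φ=7
FR: stance ticks = 4; W→S at t=2 → φ=6
RL: stance ticks = 4; W→S at t=0 → φ=0
RR: stance ticks = 4; W→S at t=7 → φ=1

duty=4 offsets: FL=7 FR=6 RL=0 RR=1


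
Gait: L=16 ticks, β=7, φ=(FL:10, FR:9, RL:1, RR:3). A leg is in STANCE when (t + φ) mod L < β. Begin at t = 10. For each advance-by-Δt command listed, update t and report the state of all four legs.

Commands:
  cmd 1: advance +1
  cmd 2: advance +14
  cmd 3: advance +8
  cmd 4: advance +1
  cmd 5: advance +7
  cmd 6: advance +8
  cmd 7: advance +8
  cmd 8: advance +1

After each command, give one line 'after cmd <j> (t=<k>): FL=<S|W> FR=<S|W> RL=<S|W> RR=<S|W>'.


start t=10: FL=S FR=S RL=W RR=W
cmd 1: advance +1 → t=11, phase=(5,4,12,14) → FL=S FR=S RL=W RR=W
cmd 2: advance +14 → t=25, phase=(3,2,10,12) → FL=S FR=S RL=W RR=W
cmd 3: advance +8 → t=33, phase=(11,10,2,4) → FL=W FR=W RL=S RR=S
cmd 4: advance +1 → t=34, phase=(12,11,3,5) → FL=W FR=W RL=S RR=S
cmd 5: advance +7 → t=41, phase=(3,2,10,12) → FL=S FR=S RL=W RR=W
cmd 6: advance +8 → t=49, phase=(11,10,2,4) → FL=W FR=W RL=S RR=S
cmd 7: advance +8 → t=57, phase=(3,2,10,12) → FL=S FR=S RL=W RR=W
cmd 8: advance +1 → t=58, phase=(4,3,11,13) → FL=S FR=S RL=W RR=W

after cmd 1 (t=11): FL=S FR=S RL=W RR=W
after cmd 2 (t=25): FL=S FR=S RL=W RR=W
after cmd 3 (t=33): FL=W FR=W RL=S RR=S
after cmd 4 (t=34): FL=W FR=W RL=S RR=S
after cmd 5 (t=41): FL=S FR=S RL=W RR=W
after cmd 6 (t=49): FL=W FR=W RL=S RR=S
after cmd 7 (t=57): FL=S FR=S RL=W RR=W
after cmd 8 (t=58): FL=S FR=S RL=W RR=W


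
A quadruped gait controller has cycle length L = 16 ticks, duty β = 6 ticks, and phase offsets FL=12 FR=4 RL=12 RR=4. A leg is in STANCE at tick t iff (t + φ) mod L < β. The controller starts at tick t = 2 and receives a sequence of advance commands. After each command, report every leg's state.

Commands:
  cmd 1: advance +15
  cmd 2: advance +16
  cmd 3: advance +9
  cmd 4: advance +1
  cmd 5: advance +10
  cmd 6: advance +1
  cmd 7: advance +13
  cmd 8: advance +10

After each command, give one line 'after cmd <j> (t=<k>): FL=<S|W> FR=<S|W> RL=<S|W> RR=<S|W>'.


after cmd 1 (t=17): FL=W FR=S RL=W RR=S
after cmd 2 (t=33): FL=W FR=S RL=W RR=S
after cmd 3 (t=42): FL=W FR=W RL=W RR=W
after cmd 4 (t=43): FL=W FR=W RL=W RR=W
after cmd 5 (t=53): FL=S FR=W RL=S RR=W
after cmd 6 (t=54): FL=S FR=W RL=S RR=W
after cmd 7 (t=67): FL=W FR=W RL=W RR=W
after cmd 8 (t=77): FL=W FR=S RL=W RR=S

start t=2: FL=W FR=W RL=W RR=W
cmd 1: advance +15 → t=17, phase=(13,5,13,5) → FL=W FR=S RL=W RR=S
cmd 2: advance +16 → t=33, phase=(13,5,13,5) → FL=W FR=S RL=W RR=S
cmd 3: advance +9 → t=42, phase=(6,14,6,14) → FL=W FR=W RL=W RR=W
cmd 4: advance +1 → t=43, phase=(7,15,7,15) → FL=W FR=W RL=W RR=W
cmd 5: advance +10 → t=53, phase=(1,9,1,9) → FL=S FR=W RL=S RR=W
cmd 6: advance +1 → t=54, phase=(2,10,2,10) → FL=S FR=W RL=S RR=W
cmd 7: advance +13 → t=67, phase=(15,7,15,7) → FL=W FR=W RL=W RR=W
cmd 8: advance +10 → t=77, phase=(9,1,9,1) → FL=W FR=S RL=W RR=S


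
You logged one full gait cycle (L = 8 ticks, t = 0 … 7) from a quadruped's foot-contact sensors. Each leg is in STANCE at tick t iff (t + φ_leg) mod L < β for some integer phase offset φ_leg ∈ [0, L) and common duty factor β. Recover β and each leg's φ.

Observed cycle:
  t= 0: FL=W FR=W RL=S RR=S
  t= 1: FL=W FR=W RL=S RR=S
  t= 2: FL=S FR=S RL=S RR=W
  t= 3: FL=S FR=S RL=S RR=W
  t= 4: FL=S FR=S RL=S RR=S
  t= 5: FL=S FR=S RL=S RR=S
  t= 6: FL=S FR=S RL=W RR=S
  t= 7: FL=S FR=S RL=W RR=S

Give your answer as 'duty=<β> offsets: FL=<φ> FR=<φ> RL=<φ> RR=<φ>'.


duty β = stance ticks per leg = 6
FL: stance ticks = 6; W→S at t=2 → φ=6
FR: stance ticks = 6; W→S at t=2 → φ=6
RL: stance ticks = 6; W→S at t=0 → φ=0
RR: stance ticks = 6; W→S at t=4 → φ=4

duty=6 offsets: FL=6 FR=6 RL=0 RR=4


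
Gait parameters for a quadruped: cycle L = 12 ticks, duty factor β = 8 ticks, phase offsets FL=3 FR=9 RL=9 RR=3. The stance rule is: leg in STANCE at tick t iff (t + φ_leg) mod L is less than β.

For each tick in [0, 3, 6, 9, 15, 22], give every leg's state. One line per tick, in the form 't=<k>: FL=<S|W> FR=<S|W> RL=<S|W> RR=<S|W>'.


t=0: FL=S FR=W RL=W RR=S
t=3: FL=S FR=S RL=S RR=S
t=6: FL=W FR=S RL=S RR=W
t=9: FL=S FR=S RL=S RR=S
t=15: FL=S FR=S RL=S RR=S
t=22: FL=S FR=S RL=S RR=S

t=0: phase=(3,9,9,3) vs β=8 → FL=S FR=W RL=W RR=S
t=3: phase=(6,0,0,6) vs β=8 → FL=S FR=S RL=S RR=S
t=6: phase=(9,3,3,9) vs β=8 → FL=W FR=S RL=S RR=W
t=9: phase=(0,6,6,0) vs β=8 → FL=S FR=S RL=S RR=S
t=15: phase=(6,0,0,6) vs β=8 → FL=S FR=S RL=S RR=S
t=22: phase=(1,7,7,1) vs β=8 → FL=S FR=S RL=S RR=S


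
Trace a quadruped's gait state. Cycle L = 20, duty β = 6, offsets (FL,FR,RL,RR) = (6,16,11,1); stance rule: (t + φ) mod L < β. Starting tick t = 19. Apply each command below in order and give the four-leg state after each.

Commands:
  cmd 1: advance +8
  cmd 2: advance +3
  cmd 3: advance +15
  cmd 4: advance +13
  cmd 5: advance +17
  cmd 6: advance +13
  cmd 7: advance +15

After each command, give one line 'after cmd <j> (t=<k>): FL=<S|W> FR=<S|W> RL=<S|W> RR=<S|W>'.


start t=19: FL=S FR=W RL=W RR=S
cmd 1: advance +8 → t=27, phase=(13,3,18,8) → FL=W FR=S RL=W RR=W
cmd 2: advance +3 → t=30, phase=(16,6,1,11) → FL=W FR=W RL=S RR=W
cmd 3: advance +15 → t=45, phase=(11,1,16,6) → FL=W FR=S RL=W RR=W
cmd 4: advance +13 → t=58, phase=(4,14,9,19) → FL=S FR=W RL=W RR=W
cmd 5: advance +17 → t=75, phase=(1,11,6,16) → FL=S FR=W RL=W RR=W
cmd 6: advance +13 → t=88, phase=(14,4,19,9) → FL=W FR=S RL=W RR=W
cmd 7: advance +15 → t=103, phase=(9,19,14,4) → FL=W FR=W RL=W RR=S

after cmd 1 (t=27): FL=W FR=S RL=W RR=W
after cmd 2 (t=30): FL=W FR=W RL=S RR=W
after cmd 3 (t=45): FL=W FR=S RL=W RR=W
after cmd 4 (t=58): FL=S FR=W RL=W RR=W
after cmd 5 (t=75): FL=S FR=W RL=W RR=W
after cmd 6 (t=88): FL=W FR=S RL=W RR=W
after cmd 7 (t=103): FL=W FR=W RL=W RR=S


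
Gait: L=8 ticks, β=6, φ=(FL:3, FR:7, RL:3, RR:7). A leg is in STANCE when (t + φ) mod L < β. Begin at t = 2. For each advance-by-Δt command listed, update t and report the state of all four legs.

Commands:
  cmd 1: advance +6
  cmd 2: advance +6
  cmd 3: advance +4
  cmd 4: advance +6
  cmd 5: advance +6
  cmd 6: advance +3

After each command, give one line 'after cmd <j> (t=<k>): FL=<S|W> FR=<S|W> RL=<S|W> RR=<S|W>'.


after cmd 1 (t=8): FL=S FR=W RL=S RR=W
after cmd 2 (t=14): FL=S FR=S RL=S RR=S
after cmd 3 (t=18): FL=S FR=S RL=S RR=S
after cmd 4 (t=24): FL=S FR=W RL=S RR=W
after cmd 5 (t=30): FL=S FR=S RL=S RR=S
after cmd 6 (t=33): FL=S FR=S RL=S RR=S

start t=2: FL=S FR=S RL=S RR=S
cmd 1: advance +6 → t=8, phase=(3,7,3,7) → FL=S FR=W RL=S RR=W
cmd 2: advance +6 → t=14, phase=(1,5,1,5) → FL=S FR=S RL=S RR=S
cmd 3: advance +4 → t=18, phase=(5,1,5,1) → FL=S FR=S RL=S RR=S
cmd 4: advance +6 → t=24, phase=(3,7,3,7) → FL=S FR=W RL=S RR=W
cmd 5: advance +6 → t=30, phase=(1,5,1,5) → FL=S FR=S RL=S RR=S
cmd 6: advance +3 → t=33, phase=(4,0,4,0) → FL=S FR=S RL=S RR=S


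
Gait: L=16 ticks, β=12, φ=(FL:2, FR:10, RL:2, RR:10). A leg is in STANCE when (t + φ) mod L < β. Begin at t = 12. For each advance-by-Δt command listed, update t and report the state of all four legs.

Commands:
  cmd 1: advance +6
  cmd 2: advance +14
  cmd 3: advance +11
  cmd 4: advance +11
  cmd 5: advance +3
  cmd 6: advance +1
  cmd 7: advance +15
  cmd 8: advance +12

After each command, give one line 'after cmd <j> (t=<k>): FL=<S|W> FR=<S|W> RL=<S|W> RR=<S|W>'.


start t=12: FL=W FR=S RL=W RR=S
cmd 1: advance +6 → t=18, phase=(4,12,4,12) → FL=S FR=W RL=S RR=W
cmd 2: advance +14 → t=32, phase=(2,10,2,10) → FL=S FR=S RL=S RR=S
cmd 3: advance +11 → t=43, phase=(13,5,13,5) → FL=W FR=S RL=W RR=S
cmd 4: advance +11 → t=54, phase=(8,0,8,0) → FL=S FR=S RL=S RR=S
cmd 5: advance +3 → t=57, phase=(11,3,11,3) → FL=S FR=S RL=S RR=S
cmd 6: advance +1 → t=58, phase=(12,4,12,4) → FL=W FR=S RL=W RR=S
cmd 7: advance +15 → t=73, phase=(11,3,11,3) → FL=S FR=S RL=S RR=S
cmd 8: advance +12 → t=85, phase=(7,15,7,15) → FL=S FR=W RL=S RR=W

after cmd 1 (t=18): FL=S FR=W RL=S RR=W
after cmd 2 (t=32): FL=S FR=S RL=S RR=S
after cmd 3 (t=43): FL=W FR=S RL=W RR=S
after cmd 4 (t=54): FL=S FR=S RL=S RR=S
after cmd 5 (t=57): FL=S FR=S RL=S RR=S
after cmd 6 (t=58): FL=W FR=S RL=W RR=S
after cmd 7 (t=73): FL=S FR=S RL=S RR=S
after cmd 8 (t=85): FL=S FR=W RL=S RR=W


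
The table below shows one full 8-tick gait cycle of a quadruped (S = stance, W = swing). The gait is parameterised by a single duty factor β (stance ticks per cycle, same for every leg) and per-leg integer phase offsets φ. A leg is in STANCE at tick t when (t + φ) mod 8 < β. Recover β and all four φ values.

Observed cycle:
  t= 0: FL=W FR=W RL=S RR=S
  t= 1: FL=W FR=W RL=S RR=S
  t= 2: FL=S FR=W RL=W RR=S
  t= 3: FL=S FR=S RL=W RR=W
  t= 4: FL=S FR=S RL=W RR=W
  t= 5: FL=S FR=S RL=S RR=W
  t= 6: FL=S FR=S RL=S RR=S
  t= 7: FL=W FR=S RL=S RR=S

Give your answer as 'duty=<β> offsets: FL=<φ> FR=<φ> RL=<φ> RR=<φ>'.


duty=5 offsets: FL=6 FR=5 RL=3 RR=2

duty β = stance ticks per leg = 5
FL: stance ticks = 5; W→S at t=2 → φ=6
FR: stance ticks = 5; W→S at t=3 → φ=5
RL: stance ticks = 5; W→S at t=5 → φ=3
RR: stance ticks = 5; W→S at t=6 → φ=2


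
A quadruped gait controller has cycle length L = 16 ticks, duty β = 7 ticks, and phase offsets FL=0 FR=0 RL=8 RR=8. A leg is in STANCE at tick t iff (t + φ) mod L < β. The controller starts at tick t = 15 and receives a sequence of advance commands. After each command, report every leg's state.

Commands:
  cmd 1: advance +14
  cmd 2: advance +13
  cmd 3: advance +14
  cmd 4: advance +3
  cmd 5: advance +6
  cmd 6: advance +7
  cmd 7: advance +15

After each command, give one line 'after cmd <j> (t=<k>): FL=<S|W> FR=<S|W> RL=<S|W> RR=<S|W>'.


after cmd 1 (t=29): FL=W FR=W RL=S RR=S
after cmd 2 (t=42): FL=W FR=W RL=S RR=S
after cmd 3 (t=56): FL=W FR=W RL=S RR=S
after cmd 4 (t=59): FL=W FR=W RL=S RR=S
after cmd 5 (t=65): FL=S FR=S RL=W RR=W
after cmd 6 (t=72): FL=W FR=W RL=S RR=S
after cmd 7 (t=87): FL=W FR=W RL=W RR=W

start t=15: FL=W FR=W RL=W RR=W
cmd 1: advance +14 → t=29, phase=(13,13,5,5) → FL=W FR=W RL=S RR=S
cmd 2: advance +13 → t=42, phase=(10,10,2,2) → FL=W FR=W RL=S RR=S
cmd 3: advance +14 → t=56, phase=(8,8,0,0) → FL=W FR=W RL=S RR=S
cmd 4: advance +3 → t=59, phase=(11,11,3,3) → FL=W FR=W RL=S RR=S
cmd 5: advance +6 → t=65, phase=(1,1,9,9) → FL=S FR=S RL=W RR=W
cmd 6: advance +7 → t=72, phase=(8,8,0,0) → FL=W FR=W RL=S RR=S
cmd 7: advance +15 → t=87, phase=(7,7,15,15) → FL=W FR=W RL=W RR=W


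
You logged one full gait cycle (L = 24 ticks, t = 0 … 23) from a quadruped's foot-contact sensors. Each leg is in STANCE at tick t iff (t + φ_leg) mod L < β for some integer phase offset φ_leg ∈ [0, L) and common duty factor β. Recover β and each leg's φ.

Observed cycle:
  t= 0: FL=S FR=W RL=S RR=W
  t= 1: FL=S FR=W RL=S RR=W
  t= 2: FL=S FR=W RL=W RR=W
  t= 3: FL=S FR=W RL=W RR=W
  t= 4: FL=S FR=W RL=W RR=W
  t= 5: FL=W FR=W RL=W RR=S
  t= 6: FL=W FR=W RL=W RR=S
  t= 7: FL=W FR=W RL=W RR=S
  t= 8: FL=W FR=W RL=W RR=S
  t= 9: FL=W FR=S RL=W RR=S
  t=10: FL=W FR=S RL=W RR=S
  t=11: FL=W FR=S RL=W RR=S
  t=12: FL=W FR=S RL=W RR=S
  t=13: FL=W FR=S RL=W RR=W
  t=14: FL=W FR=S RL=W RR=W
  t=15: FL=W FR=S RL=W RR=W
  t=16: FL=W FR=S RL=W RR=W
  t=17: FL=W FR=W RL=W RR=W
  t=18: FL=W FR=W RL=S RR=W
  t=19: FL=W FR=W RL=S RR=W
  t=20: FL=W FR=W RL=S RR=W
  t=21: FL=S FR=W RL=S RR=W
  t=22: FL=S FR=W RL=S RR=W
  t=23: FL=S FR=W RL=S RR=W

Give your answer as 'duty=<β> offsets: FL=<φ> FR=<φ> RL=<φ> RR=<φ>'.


duty β = stance ticks per leg = 8
FL: stance ticks = 8; W→S at t=21 → φ=3
FR: stance ticks = 8; W→S at t=9 → φ=15
RL: stance ticks = 8; W→S at t=18 → φ=6
RR: stance ticks = 8; W→S at t=5 → φ=19

duty=8 offsets: FL=3 FR=15 RL=6 RR=19


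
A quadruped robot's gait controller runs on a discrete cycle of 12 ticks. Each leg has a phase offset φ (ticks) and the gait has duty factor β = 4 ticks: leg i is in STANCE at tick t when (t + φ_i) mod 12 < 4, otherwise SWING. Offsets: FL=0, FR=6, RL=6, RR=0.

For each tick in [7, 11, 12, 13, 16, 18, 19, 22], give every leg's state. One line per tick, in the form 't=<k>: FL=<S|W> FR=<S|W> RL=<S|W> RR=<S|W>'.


t=7: FL=W FR=S RL=S RR=W
t=11: FL=W FR=W RL=W RR=W
t=12: FL=S FR=W RL=W RR=S
t=13: FL=S FR=W RL=W RR=S
t=16: FL=W FR=W RL=W RR=W
t=18: FL=W FR=S RL=S RR=W
t=19: FL=W FR=S RL=S RR=W
t=22: FL=W FR=W RL=W RR=W

t=7: phase=(7,1,1,7) vs β=4 → FL=W FR=S RL=S RR=W
t=11: phase=(11,5,5,11) vs β=4 → FL=W FR=W RL=W RR=W
t=12: phase=(0,6,6,0) vs β=4 → FL=S FR=W RL=W RR=S
t=13: phase=(1,7,7,1) vs β=4 → FL=S FR=W RL=W RR=S
t=16: phase=(4,10,10,4) vs β=4 → FL=W FR=W RL=W RR=W
t=18: phase=(6,0,0,6) vs β=4 → FL=W FR=S RL=S RR=W
t=19: phase=(7,1,1,7) vs β=4 → FL=W FR=S RL=S RR=W
t=22: phase=(10,4,4,10) vs β=4 → FL=W FR=W RL=W RR=W


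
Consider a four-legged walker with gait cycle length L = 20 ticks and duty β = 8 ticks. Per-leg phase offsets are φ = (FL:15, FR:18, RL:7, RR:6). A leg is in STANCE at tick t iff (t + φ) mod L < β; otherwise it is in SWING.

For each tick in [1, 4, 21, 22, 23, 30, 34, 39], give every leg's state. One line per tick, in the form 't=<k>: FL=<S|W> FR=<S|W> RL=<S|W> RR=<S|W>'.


t=1: phase=(16,19,8,7) vs β=8 → FL=W FR=W RL=W RR=S
t=4: phase=(19,2,11,10) vs β=8 → FL=W FR=S RL=W RR=W
t=21: phase=(16,19,8,7) vs β=8 → FL=W FR=W RL=W RR=S
t=22: phase=(17,0,9,8) vs β=8 → FL=W FR=S RL=W RR=W
t=23: phase=(18,1,10,9) vs β=8 → FL=W FR=S RL=W RR=W
t=30: phase=(5,8,17,16) vs β=8 → FL=S FR=W RL=W RR=W
t=34: phase=(9,12,1,0) vs β=8 → FL=W FR=W RL=S RR=S
t=39: phase=(14,17,6,5) vs β=8 → FL=W FR=W RL=S RR=S

t=1: FL=W FR=W RL=W RR=S
t=4: FL=W FR=S RL=W RR=W
t=21: FL=W FR=W RL=W RR=S
t=22: FL=W FR=S RL=W RR=W
t=23: FL=W FR=S RL=W RR=W
t=30: FL=S FR=W RL=W RR=W
t=34: FL=W FR=W RL=S RR=S
t=39: FL=W FR=W RL=S RR=S


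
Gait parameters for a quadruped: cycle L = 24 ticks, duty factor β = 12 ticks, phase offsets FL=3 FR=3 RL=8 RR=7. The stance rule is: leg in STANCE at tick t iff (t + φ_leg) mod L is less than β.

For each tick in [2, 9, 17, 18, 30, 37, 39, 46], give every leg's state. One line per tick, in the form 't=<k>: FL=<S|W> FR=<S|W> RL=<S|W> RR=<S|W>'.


t=2: phase=(5,5,10,9) vs β=12 → FL=S FR=S RL=S RR=S
t=9: phase=(12,12,17,16) vs β=12 → FL=W FR=W RL=W RR=W
t=17: phase=(20,20,1,0) vs β=12 → FL=W FR=W RL=S RR=S
t=18: phase=(21,21,2,1) vs β=12 → FL=W FR=W RL=S RR=S
t=30: phase=(9,9,14,13) vs β=12 → FL=S FR=S RL=W RR=W
t=37: phase=(16,16,21,20) vs β=12 → FL=W FR=W RL=W RR=W
t=39: phase=(18,18,23,22) vs β=12 → FL=W FR=W RL=W RR=W
t=46: phase=(1,1,6,5) vs β=12 → FL=S FR=S RL=S RR=S

t=2: FL=S FR=S RL=S RR=S
t=9: FL=W FR=W RL=W RR=W
t=17: FL=W FR=W RL=S RR=S
t=18: FL=W FR=W RL=S RR=S
t=30: FL=S FR=S RL=W RR=W
t=37: FL=W FR=W RL=W RR=W
t=39: FL=W FR=W RL=W RR=W
t=46: FL=S FR=S RL=S RR=S


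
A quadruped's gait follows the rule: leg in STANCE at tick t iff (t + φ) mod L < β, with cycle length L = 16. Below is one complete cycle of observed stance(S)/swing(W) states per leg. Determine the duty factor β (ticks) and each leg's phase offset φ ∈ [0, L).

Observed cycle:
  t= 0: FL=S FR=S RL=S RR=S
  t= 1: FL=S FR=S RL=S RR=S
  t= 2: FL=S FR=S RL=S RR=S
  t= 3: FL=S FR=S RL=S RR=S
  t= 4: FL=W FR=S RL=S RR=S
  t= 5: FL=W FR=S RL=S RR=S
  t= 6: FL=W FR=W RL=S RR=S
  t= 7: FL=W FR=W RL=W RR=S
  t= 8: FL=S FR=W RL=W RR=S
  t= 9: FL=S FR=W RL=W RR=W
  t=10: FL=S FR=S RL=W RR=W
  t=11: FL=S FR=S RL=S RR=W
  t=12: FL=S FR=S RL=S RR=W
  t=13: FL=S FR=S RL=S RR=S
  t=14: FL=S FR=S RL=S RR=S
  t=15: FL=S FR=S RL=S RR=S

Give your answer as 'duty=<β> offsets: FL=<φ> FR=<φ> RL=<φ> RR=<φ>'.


duty β = stance ticks per leg = 12
FL: stance ticks = 12; W→S at t=8 → φ=8
FR: stance ticks = 12; W→S at t=10 → φ=6
RL: stance ticks = 12; W→S at t=11 → φ=5
RR: stance ticks = 12; W→S at t=13 → φ=3

duty=12 offsets: FL=8 FR=6 RL=5 RR=3


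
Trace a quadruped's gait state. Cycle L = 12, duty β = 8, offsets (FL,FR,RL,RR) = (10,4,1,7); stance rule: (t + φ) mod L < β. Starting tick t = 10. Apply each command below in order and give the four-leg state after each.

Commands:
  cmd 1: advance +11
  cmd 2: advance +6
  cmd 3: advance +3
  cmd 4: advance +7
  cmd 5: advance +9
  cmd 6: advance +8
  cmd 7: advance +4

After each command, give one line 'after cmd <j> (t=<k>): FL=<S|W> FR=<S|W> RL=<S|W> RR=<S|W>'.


after cmd 1 (t=21): FL=S FR=S RL=W RR=S
after cmd 2 (t=27): FL=S FR=S RL=S RR=W
after cmd 3 (t=30): FL=S FR=W RL=S RR=S
after cmd 4 (t=37): FL=W FR=S RL=S RR=W
after cmd 5 (t=46): FL=W FR=S RL=W RR=S
after cmd 6 (t=54): FL=S FR=W RL=S RR=S
after cmd 7 (t=58): FL=W FR=S RL=W RR=S

start t=10: FL=W FR=S RL=W RR=S
cmd 1: advance +11 → t=21, phase=(7,1,10,4) → FL=S FR=S RL=W RR=S
cmd 2: advance +6 → t=27, phase=(1,7,4,10) → FL=S FR=S RL=S RR=W
cmd 3: advance +3 → t=30, phase=(4,10,7,1) → FL=S FR=W RL=S RR=S
cmd 4: advance +7 → t=37, phase=(11,5,2,8) → FL=W FR=S RL=S RR=W
cmd 5: advance +9 → t=46, phase=(8,2,11,5) → FL=W FR=S RL=W RR=S
cmd 6: advance +8 → t=54, phase=(4,10,7,1) → FL=S FR=W RL=S RR=S
cmd 7: advance +4 → t=58, phase=(8,2,11,5) → FL=W FR=S RL=W RR=S


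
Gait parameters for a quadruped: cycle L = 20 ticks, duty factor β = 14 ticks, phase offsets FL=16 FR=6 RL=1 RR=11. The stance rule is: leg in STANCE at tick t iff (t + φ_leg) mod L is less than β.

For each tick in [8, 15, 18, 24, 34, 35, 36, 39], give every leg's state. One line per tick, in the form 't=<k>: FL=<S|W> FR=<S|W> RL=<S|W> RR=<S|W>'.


t=8: phase=(4,14,9,19) vs β=14 → FL=S FR=W RL=S RR=W
t=15: phase=(11,1,16,6) vs β=14 → FL=S FR=S RL=W RR=S
t=18: phase=(14,4,19,9) vs β=14 → FL=W FR=S RL=W RR=S
t=24: phase=(0,10,5,15) vs β=14 → FL=S FR=S RL=S RR=W
t=34: phase=(10,0,15,5) vs β=14 → FL=S FR=S RL=W RR=S
t=35: phase=(11,1,16,6) vs β=14 → FL=S FR=S RL=W RR=S
t=36: phase=(12,2,17,7) vs β=14 → FL=S FR=S RL=W RR=S
t=39: phase=(15,5,0,10) vs β=14 → FL=W FR=S RL=S RR=S

t=8: FL=S FR=W RL=S RR=W
t=15: FL=S FR=S RL=W RR=S
t=18: FL=W FR=S RL=W RR=S
t=24: FL=S FR=S RL=S RR=W
t=34: FL=S FR=S RL=W RR=S
t=35: FL=S FR=S RL=W RR=S
t=36: FL=S FR=S RL=W RR=S
t=39: FL=W FR=S RL=S RR=S


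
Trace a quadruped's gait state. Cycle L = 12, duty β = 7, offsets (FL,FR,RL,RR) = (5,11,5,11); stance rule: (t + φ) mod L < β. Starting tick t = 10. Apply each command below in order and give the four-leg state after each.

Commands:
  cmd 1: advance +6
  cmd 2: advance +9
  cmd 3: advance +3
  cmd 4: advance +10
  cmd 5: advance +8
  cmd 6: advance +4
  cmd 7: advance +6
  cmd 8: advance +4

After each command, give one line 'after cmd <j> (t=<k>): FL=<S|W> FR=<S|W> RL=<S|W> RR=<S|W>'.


start t=10: FL=S FR=W RL=S RR=W
cmd 1: advance +6 → t=16, phase=(9,3,9,3) → FL=W FR=S RL=W RR=S
cmd 2: advance +9 → t=25, phase=(6,0,6,0) → FL=S FR=S RL=S RR=S
cmd 3: advance +3 → t=28, phase=(9,3,9,3) → FL=W FR=S RL=W RR=S
cmd 4: advance +10 → t=38, phase=(7,1,7,1) → FL=W FR=S RL=W RR=S
cmd 5: advance +8 → t=46, phase=(3,9,3,9) → FL=S FR=W RL=S RR=W
cmd 6: advance +4 → t=50, phase=(7,1,7,1) → FL=W FR=S RL=W RR=S
cmd 7: advance +6 → t=56, phase=(1,7,1,7) → FL=S FR=W RL=S RR=W
cmd 8: advance +4 → t=60, phase=(5,11,5,11) → FL=S FR=W RL=S RR=W

after cmd 1 (t=16): FL=W FR=S RL=W RR=S
after cmd 2 (t=25): FL=S FR=S RL=S RR=S
after cmd 3 (t=28): FL=W FR=S RL=W RR=S
after cmd 4 (t=38): FL=W FR=S RL=W RR=S
after cmd 5 (t=46): FL=S FR=W RL=S RR=W
after cmd 6 (t=50): FL=W FR=S RL=W RR=S
after cmd 7 (t=56): FL=S FR=W RL=S RR=W
after cmd 8 (t=60): FL=S FR=W RL=S RR=W


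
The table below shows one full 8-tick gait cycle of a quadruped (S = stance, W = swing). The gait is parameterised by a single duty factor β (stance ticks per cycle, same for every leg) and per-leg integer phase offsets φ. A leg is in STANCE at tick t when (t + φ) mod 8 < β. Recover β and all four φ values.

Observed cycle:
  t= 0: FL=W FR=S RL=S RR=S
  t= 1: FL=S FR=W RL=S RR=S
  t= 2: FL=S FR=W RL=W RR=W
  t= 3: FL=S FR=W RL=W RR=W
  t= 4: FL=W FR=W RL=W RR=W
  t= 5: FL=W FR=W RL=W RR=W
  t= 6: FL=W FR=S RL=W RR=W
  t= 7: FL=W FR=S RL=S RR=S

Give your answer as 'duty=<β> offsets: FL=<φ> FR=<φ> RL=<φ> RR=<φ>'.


duty=3 offsets: FL=7 FR=2 RL=1 RR=1

duty β = stance ticks per leg = 3
FL: stance ticks = 3; W→S at t=1 → φ=7
FR: stance ticks = 3; W→S at t=6 → φ=2
RL: stance ticks = 3; W→S at t=7 → φ=1
RR: stance ticks = 3; W→S at t=7 → φ=1


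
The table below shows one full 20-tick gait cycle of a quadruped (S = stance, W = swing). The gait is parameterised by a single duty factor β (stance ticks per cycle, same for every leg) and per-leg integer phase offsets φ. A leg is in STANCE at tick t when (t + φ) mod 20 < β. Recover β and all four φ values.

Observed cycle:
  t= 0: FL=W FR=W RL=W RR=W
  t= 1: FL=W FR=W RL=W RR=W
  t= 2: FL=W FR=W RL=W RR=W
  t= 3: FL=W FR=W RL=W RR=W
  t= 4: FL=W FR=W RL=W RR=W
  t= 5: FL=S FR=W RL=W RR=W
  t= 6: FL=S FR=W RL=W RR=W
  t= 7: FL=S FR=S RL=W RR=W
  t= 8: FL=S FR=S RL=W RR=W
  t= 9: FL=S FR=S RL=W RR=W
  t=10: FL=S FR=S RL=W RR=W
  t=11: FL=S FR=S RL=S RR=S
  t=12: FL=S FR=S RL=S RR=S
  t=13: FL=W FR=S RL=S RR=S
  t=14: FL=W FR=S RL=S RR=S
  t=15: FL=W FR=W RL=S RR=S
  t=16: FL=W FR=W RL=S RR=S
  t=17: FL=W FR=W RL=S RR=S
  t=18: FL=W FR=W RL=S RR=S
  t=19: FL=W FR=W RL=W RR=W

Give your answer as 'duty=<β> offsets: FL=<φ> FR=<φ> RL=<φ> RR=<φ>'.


duty=8 offsets: FL=15 FR=13 RL=9 RR=9

duty β = stance ticks per leg = 8
FL: stance ticks = 8; W→S at t=5 → φ=15
FR: stance ticks = 8; W→S at t=7 → φ=13
RL: stance ticks = 8; W→S at t=11 → φ=9
RR: stance ticks = 8; W→S at t=11 → φ=9


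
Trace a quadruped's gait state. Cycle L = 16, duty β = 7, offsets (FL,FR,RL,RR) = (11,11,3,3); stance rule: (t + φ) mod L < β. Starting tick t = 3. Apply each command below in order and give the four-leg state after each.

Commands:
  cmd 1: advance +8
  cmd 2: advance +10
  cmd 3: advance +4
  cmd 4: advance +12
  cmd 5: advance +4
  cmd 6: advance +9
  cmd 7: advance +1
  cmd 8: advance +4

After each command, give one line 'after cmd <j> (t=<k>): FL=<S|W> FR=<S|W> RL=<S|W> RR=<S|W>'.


start t=3: FL=W FR=W RL=S RR=S
cmd 1: advance +8 → t=11, phase=(6,6,14,14) → FL=S FR=S RL=W RR=W
cmd 2: advance +10 → t=21, phase=(0,0,8,8) → FL=S FR=S RL=W RR=W
cmd 3: advance +4 → t=25, phase=(4,4,12,12) → FL=S FR=S RL=W RR=W
cmd 4: advance +12 → t=37, phase=(0,0,8,8) → FL=S FR=S RL=W RR=W
cmd 5: advance +4 → t=41, phase=(4,4,12,12) → FL=S FR=S RL=W RR=W
cmd 6: advance +9 → t=50, phase=(13,13,5,5) → FL=W FR=W RL=S RR=S
cmd 7: advance +1 → t=51, phase=(14,14,6,6) → FL=W FR=W RL=S RR=S
cmd 8: advance +4 → t=55, phase=(2,2,10,10) → FL=S FR=S RL=W RR=W

after cmd 1 (t=11): FL=S FR=S RL=W RR=W
after cmd 2 (t=21): FL=S FR=S RL=W RR=W
after cmd 3 (t=25): FL=S FR=S RL=W RR=W
after cmd 4 (t=37): FL=S FR=S RL=W RR=W
after cmd 5 (t=41): FL=S FR=S RL=W RR=W
after cmd 6 (t=50): FL=W FR=W RL=S RR=S
after cmd 7 (t=51): FL=W FR=W RL=S RR=S
after cmd 8 (t=55): FL=S FR=S RL=W RR=W
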